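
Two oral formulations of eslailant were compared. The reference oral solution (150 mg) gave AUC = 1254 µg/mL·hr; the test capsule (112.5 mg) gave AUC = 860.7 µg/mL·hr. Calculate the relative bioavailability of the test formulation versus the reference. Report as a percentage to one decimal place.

F_rel = 91.5%

F_rel = (AUC_test/D_test) / (AUC_ref/D_ref)
      = (860.7/112.5) / (1254/150)
      = 7.65067 / 8.36 = 0.9152 = 91.52%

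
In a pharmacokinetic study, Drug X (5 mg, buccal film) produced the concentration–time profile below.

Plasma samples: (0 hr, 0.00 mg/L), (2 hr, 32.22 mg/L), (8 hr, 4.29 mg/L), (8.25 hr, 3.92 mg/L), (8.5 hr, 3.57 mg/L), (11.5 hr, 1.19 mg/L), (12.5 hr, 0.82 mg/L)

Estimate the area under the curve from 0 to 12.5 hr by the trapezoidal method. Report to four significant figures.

AUC = 151.9 mg/L·hr

Trapezoidal AUC_0→12.5:
  [0→2]: (0.00+32.22)/2 × 2 = 32.22
  [2→8]: (32.22+4.29)/2 × 6 = 109.53
  [8→8.25]: (4.29+3.92)/2 × 0.25 = 1.02625
  [8.25→8.5]: (3.92+3.57)/2 × 0.25 = 0.93625
  [8.5→11.5]: (3.57+1.19)/2 × 3 = 7.14
  [11.5→12.5]: (1.19+0.82)/2 × 1 = 1.005
  Sum = 151.8575 mg/L·hr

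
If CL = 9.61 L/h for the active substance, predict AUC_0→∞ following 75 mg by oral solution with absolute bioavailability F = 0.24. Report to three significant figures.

AUC_0→∞ = F × Dose / CL
        = 0.24 × 75 / 9.61 = 1.87305 mg/L·h

AUC = 1.87 mg/L·h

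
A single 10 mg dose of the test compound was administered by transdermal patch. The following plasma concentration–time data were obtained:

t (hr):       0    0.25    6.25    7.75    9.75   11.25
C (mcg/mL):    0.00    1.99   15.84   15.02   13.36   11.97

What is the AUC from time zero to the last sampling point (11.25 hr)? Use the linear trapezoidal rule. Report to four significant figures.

AUC = 124.3 mcg/mL·hr

Trapezoidal AUC_0→11.25:
  [0→0.25]: (0.00+1.99)/2 × 0.25 = 0.24875
  [0.25→6.25]: (1.99+15.84)/2 × 6 = 53.49
  [6.25→7.75]: (15.84+15.02)/2 × 1.5 = 23.145
  [7.75→9.75]: (15.02+13.36)/2 × 2 = 28.38
  [9.75→11.25]: (13.36+11.97)/2 × 1.5 = 18.9975
  Sum = 124.26125 mcg/mL·hr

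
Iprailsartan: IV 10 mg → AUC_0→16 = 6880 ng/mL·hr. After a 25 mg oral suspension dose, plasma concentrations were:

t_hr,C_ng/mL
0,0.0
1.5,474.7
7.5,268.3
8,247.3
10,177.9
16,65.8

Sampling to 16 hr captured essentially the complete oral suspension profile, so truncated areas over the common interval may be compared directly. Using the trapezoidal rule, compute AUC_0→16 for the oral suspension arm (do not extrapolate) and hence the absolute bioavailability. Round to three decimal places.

Trapezoidal AUC_0→16 (oral suspension):
  [0→1.5]: (0.0+474.7)/2 × 1.5 = 356.025
  [1.5→7.5]: (474.7+268.3)/2 × 6 = 2229.0
  [7.5→8]: (268.3+247.3)/2 × 0.5 = 128.9
  [8→10]: (247.3+177.9)/2 × 2 = 425.2
  [10→16]: (177.9+65.8)/2 × 6 = 731.1
  Sum = 3870.225 ng/mL·hr
F = (AUC_ev/D_ev)/(AUC_iv/D_iv) = (3870.225/25)/(6880/10) = 154.809/688 = 0.2250

F = 0.225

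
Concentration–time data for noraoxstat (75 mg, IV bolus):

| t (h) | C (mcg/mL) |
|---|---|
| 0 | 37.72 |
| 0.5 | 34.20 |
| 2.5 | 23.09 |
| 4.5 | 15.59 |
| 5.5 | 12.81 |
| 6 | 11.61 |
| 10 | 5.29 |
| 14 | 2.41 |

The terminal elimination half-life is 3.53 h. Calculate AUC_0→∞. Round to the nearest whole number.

Trapezoidal AUC_0→14:
  [0→0.5]: (37.72+34.20)/2 × 0.5 = 17.98
  [0.5→2.5]: (34.20+23.09)/2 × 2 = 57.29
  [2.5→4.5]: (23.09+15.59)/2 × 2 = 38.68
  [4.5→5.5]: (15.59+12.81)/2 × 1 = 14.2
  [5.5→6]: (12.81+11.61)/2 × 0.5 = 6.105
  [6→10]: (11.61+5.29)/2 × 4 = 33.8
  [10→14]: (5.29+2.41)/2 × 4 = 15.4
  Sum = 183.455 mcg/mL·h
k_e = ln2 / t½ = 0.693147 / 3.53 = 0.1964 h^-1
Extrapolated tail: C_last / k_e = 2.41 / 0.1964 = 12.271
AUC_0→∞ = 183.455 + 12.271 = 195.726 mcg/mL·h

AUC = 196 mcg/mL·h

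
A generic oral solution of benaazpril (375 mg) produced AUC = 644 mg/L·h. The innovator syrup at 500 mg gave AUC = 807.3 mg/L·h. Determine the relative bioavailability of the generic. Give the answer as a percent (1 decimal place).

F_rel = (AUC_test/D_test) / (AUC_ref/D_ref)
      = (644/375) / (807.3/500)
      = 1.71733 / 1.6146 = 1.0636 = 106.36%

F_rel = 106.4%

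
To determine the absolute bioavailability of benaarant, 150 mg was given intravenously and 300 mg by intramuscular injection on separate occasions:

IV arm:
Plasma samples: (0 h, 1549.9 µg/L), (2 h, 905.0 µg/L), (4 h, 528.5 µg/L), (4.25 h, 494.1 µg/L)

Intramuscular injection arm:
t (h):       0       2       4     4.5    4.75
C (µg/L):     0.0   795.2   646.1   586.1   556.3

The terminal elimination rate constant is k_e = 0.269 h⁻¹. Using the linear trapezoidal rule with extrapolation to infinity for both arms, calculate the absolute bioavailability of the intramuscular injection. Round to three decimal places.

F = 0.406

Trapezoidal AUC_0→4.25 (IV):
  [0→2]: (1549.9+905.0)/2 × 2 = 2454.9
  [2→4]: (905.0+528.5)/2 × 2 = 1433.5
  [4→4.25]: (528.5+494.1)/2 × 0.25 = 127.825
  Sum = 4016.225 µg/L·h
IV tail: 494.1/0.269 = 1836.803; AUC_iv,0→∞ = 4016.225 + 1836.803 = 5853.028 µg/L·h
Trapezoidal AUC_0→4.75 (intramuscular injection):
  [0→2]: (0.0+795.2)/2 × 2 = 795.2
  [2→4]: (795.2+646.1)/2 × 2 = 1441.3
  [4→4.5]: (646.1+586.1)/2 × 0.5 = 308.05
  [4.5→4.75]: (586.1+556.3)/2 × 0.25 = 142.8
  Sum = 2687.35 µg/L·h
intramuscular injection tail: 556.3/0.269 = 2068.030; AUC_ev,0→∞ = 2687.35 + 2068.030 = 4755.38 µg/L·h
F = (AUC_ev/D_ev)/(AUC_iv/D_iv) = (4755.38/300)/(5853.028/150) = 15.8513/39.0202 = 0.4062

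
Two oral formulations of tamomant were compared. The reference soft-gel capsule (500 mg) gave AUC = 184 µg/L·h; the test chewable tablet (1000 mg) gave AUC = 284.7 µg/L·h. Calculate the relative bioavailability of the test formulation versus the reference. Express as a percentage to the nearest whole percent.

F_rel = 77%

F_rel = (AUC_test/D_test) / (AUC_ref/D_ref)
      = (284.7/1000) / (184/500)
      = 0.2847 / 0.368 = 0.7736 = 77.36%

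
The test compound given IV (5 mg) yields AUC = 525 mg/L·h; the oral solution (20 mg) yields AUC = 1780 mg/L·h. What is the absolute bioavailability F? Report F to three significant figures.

F = 0.848

F = (AUC_ev / D_ev) / (AUC_iv / D_iv)
  = (1780/20) / (525/5)
  = 89 / 105 = 0.8476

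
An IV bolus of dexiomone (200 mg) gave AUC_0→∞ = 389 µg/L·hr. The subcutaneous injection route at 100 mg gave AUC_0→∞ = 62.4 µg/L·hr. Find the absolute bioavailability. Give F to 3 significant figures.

F = (AUC_ev / D_ev) / (AUC_iv / D_iv)
  = (62.4/100) / (389/200)
  = 0.624 / 1.945 = 0.3208

F = 0.321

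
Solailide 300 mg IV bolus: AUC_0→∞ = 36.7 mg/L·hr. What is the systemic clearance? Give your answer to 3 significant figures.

CL = 8.17 L/hr

CL = Dose_iv / AUC_0→∞
   = 300 / 36.7 = 8.17439 L/hr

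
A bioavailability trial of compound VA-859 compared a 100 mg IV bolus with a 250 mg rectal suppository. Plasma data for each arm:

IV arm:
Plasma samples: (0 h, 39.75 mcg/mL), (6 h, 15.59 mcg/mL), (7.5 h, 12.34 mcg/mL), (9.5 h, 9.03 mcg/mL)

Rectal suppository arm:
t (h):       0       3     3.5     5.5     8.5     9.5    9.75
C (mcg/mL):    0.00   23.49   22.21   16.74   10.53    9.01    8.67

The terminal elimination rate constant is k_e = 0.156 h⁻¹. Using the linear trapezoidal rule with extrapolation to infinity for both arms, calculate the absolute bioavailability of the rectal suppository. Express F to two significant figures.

Trapezoidal AUC_0→9.5 (IV):
  [0→6]: (39.75+15.59)/2 × 6 = 166.02
  [6→7.5]: (15.59+12.34)/2 × 1.5 = 20.9475
  [7.5→9.5]: (12.34+9.03)/2 × 2 = 21.37
  Sum = 208.3375 mcg/mL·h
IV tail: 9.03/0.156 = 57.885; AUC_iv,0→∞ = 208.3375 + 57.885 = 266.2225 mcg/mL·h
Trapezoidal AUC_0→9.75 (rectal suppository):
  [0→3]: (0.00+23.49)/2 × 3 = 35.235
  [3→3.5]: (23.49+22.21)/2 × 0.5 = 11.425
  [3.5→5.5]: (22.21+16.74)/2 × 2 = 38.95
  [5.5→8.5]: (16.74+10.53)/2 × 3 = 40.905
  [8.5→9.5]: (10.53+9.01)/2 × 1 = 9.77
  [9.5→9.75]: (9.01+8.67)/2 × 0.25 = 2.21
  Sum = 138.495 mcg/mL·h
rectal suppository tail: 8.67/0.156 = 55.577; AUC_ev,0→∞ = 138.495 + 55.577 = 194.072 mcg/mL·h
F = (AUC_ev/D_ev)/(AUC_iv/D_iv) = (194.072/250)/(266.2225/100) = 0.776288/2.662225 = 0.2916

F = 0.29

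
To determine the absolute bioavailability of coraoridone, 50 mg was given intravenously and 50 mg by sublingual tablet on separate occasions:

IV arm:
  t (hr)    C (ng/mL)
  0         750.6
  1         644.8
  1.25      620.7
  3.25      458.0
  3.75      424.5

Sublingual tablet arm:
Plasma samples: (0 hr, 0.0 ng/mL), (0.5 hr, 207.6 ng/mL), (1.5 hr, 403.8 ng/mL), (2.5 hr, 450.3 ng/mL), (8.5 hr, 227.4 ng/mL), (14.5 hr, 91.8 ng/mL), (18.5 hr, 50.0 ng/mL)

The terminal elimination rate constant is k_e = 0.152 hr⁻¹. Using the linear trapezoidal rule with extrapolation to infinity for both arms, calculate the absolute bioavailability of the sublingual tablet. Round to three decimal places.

F = 0.887

Trapezoidal AUC_0→3.75 (IV):
  [0→1]: (750.6+644.8)/2 × 1 = 697.7
  [1→1.25]: (644.8+620.7)/2 × 0.25 = 158.1875
  [1.25→3.25]: (620.7+458.0)/2 × 2 = 1078.7
  [3.25→3.75]: (458.0+424.5)/2 × 0.5 = 220.625
  Sum = 2155.2125 ng/mL·hr
IV tail: 424.5/0.152 = 2792.763; AUC_iv,0→∞ = 2155.2125 + 2792.763 = 4947.9755 ng/mL·hr
Trapezoidal AUC_0→18.5 (sublingual tablet):
  [0→0.5]: (0.0+207.6)/2 × 0.5 = 51.9
  [0.5→1.5]: (207.6+403.8)/2 × 1 = 305.7
  [1.5→2.5]: (403.8+450.3)/2 × 1 = 427.05
  [2.5→8.5]: (450.3+227.4)/2 × 6 = 2033.1
  [8.5→14.5]: (227.4+91.8)/2 × 6 = 957.6
  [14.5→18.5]: (91.8+50.0)/2 × 4 = 283.6
  Sum = 4058.95 ng/mL·hr
sublingual tablet tail: 50.0/0.152 = 328.947; AUC_ev,0→∞ = 4058.95 + 328.947 = 4387.897 ng/mL·hr
F = (AUC_ev/D_ev)/(AUC_iv/D_iv) = (4387.897/50)/(4947.9755/50) = 87.75794/98.95951 = 0.8868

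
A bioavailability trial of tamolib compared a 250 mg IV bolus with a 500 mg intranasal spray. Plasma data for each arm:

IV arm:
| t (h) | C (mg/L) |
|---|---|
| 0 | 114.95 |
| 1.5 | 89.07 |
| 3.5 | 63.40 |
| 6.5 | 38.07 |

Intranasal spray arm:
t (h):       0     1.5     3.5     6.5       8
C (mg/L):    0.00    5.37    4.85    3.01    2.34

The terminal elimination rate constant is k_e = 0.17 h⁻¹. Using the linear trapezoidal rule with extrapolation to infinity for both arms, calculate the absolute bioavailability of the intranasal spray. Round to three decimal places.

Trapezoidal AUC_0→6.5 (IV):
  [0→1.5]: (114.95+89.07)/2 × 1.5 = 153.015
  [1.5→3.5]: (89.07+63.40)/2 × 2 = 152.47
  [3.5→6.5]: (63.40+38.07)/2 × 3 = 152.205
  Sum = 457.69 mg/L·h
IV tail: 38.07/0.17 = 223.941; AUC_iv,0→∞ = 457.69 + 223.941 = 681.631 mg/L·h
Trapezoidal AUC_0→8 (intranasal spray):
  [0→1.5]: (0.00+5.37)/2 × 1.5 = 4.0275
  [1.5→3.5]: (5.37+4.85)/2 × 2 = 10.22
  [3.5→6.5]: (4.85+3.01)/2 × 3 = 11.79
  [6.5→8]: (3.01+2.34)/2 × 1.5 = 4.0125
  Sum = 30.05 mg/L·h
intranasal spray tail: 2.34/0.17 = 13.765; AUC_ev,0→∞ = 30.05 + 13.765 = 43.815 mg/L·h
F = (AUC_ev/D_ev)/(AUC_iv/D_iv) = (43.815/500)/(681.631/250) = 0.08763/2.726524 = 0.0321

F = 0.032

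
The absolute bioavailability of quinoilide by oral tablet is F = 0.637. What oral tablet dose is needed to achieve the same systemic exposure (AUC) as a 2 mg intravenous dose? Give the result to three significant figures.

For equal systemic exposure: F × D_ev = D_iv
D_ev = D_iv / F = 2 / 0.637 = 3.13972 mg

D_oral = 3.14 mg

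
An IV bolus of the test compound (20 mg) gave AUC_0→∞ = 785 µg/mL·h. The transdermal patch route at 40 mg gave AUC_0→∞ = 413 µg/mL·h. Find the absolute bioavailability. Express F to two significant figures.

F = 0.26

F = (AUC_ev / D_ev) / (AUC_iv / D_iv)
  = (413/40) / (785/20)
  = 10.325 / 39.25 = 0.2631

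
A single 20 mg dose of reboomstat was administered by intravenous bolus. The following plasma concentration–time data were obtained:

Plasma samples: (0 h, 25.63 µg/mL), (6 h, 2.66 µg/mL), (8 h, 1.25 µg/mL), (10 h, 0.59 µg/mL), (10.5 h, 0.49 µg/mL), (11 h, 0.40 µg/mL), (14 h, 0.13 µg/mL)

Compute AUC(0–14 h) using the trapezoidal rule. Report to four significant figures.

AUC = 91.91 µg/mL·h

Trapezoidal AUC_0→14:
  [0→6]: (25.63+2.66)/2 × 6 = 84.87
  [6→8]: (2.66+1.25)/2 × 2 = 3.91
  [8→10]: (1.25+0.59)/2 × 2 = 1.84
  [10→10.5]: (0.59+0.49)/2 × 0.5 = 0.27
  [10.5→11]: (0.49+0.40)/2 × 0.5 = 0.2225
  [11→14]: (0.40+0.13)/2 × 3 = 0.795
  Sum = 91.9075 µg/mL·h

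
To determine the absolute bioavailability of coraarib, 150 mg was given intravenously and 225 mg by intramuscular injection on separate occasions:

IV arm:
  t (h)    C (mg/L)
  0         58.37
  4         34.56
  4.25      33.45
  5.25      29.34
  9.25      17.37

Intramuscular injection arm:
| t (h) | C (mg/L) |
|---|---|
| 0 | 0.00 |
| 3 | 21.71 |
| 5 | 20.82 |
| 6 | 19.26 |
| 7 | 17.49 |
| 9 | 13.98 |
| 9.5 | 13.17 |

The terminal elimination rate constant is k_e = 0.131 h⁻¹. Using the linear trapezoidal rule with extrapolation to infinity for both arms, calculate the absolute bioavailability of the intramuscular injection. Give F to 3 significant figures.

F = 0.372

Trapezoidal AUC_0→9.25 (IV):
  [0→4]: (58.37+34.56)/2 × 4 = 185.86
  [4→4.25]: (34.56+33.45)/2 × 0.25 = 8.50125
  [4.25→5.25]: (33.45+29.34)/2 × 1 = 31.395
  [5.25→9.25]: (29.34+17.37)/2 × 4 = 93.42
  Sum = 319.17625 mg/L·h
IV tail: 17.37/0.131 = 132.595; AUC_iv,0→∞ = 319.17625 + 132.595 = 451.77125 mg/L·h
Trapezoidal AUC_0→9.5 (intramuscular injection):
  [0→3]: (0.00+21.71)/2 × 3 = 32.565
  [3→5]: (21.71+20.82)/2 × 2 = 42.53
  [5→6]: (20.82+19.26)/2 × 1 = 20.04
  [6→7]: (19.26+17.49)/2 × 1 = 18.375
  [7→9]: (17.49+13.98)/2 × 2 = 31.47
  [9→9.5]: (13.98+13.17)/2 × 0.5 = 6.7875
  Sum = 151.7675 mg/L·h
intramuscular injection tail: 13.17/0.131 = 100.534; AUC_ev,0→∞ = 151.7675 + 100.534 = 252.3015 mg/L·h
F = (AUC_ev/D_ev)/(AUC_iv/D_iv) = (252.3015/225)/(451.77125/150) = 1.12134/3.01181 = 0.3723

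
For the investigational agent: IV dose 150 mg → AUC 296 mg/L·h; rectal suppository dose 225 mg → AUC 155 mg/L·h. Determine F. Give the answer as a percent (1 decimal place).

F = 34.9%

F = (AUC_ev / D_ev) / (AUC_iv / D_iv)
  = (155/225) / (296/150)
  = 0.688889 / 1.97333 = 0.3491
  = 34.91%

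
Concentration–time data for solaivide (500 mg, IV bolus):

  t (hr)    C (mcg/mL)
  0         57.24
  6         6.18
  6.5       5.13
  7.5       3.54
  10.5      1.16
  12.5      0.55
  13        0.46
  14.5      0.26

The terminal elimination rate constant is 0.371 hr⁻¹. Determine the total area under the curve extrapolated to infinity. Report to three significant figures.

Trapezoidal AUC_0→14.5:
  [0→6]: (57.24+6.18)/2 × 6 = 190.26
  [6→6.5]: (6.18+5.13)/2 × 0.5 = 2.8275
  [6.5→7.5]: (5.13+3.54)/2 × 1 = 4.335
  [7.5→10.5]: (3.54+1.16)/2 × 3 = 7.05
  [10.5→12.5]: (1.16+0.55)/2 × 2 = 1.71
  [12.5→13]: (0.55+0.46)/2 × 0.5 = 0.2525
  [13→14.5]: (0.46+0.26)/2 × 1.5 = 0.54
  Sum = 206.975 mcg/mL·hr
Extrapolated tail: C_last / k_e = 0.26 / 0.371 = 0.701
AUC_0→∞ = 206.975 + 0.701 = 207.676 mcg/mL·hr

AUC = 208 mcg/mL·hr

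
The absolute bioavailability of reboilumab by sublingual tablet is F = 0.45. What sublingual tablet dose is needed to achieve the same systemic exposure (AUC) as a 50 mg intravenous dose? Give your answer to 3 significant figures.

For equal systemic exposure: F × D_ev = D_iv
D_ev = D_iv / F = 50 / 0.45 = 111.111 mg

D_sublingual = 111 mg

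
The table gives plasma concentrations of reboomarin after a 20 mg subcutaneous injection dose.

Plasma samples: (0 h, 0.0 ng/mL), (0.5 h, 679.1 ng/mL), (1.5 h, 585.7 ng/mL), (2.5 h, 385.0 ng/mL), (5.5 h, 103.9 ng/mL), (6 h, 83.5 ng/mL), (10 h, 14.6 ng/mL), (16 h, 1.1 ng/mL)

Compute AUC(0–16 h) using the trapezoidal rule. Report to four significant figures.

Trapezoidal AUC_0→16:
  [0→0.5]: (0.0+679.1)/2 × 0.5 = 169.775
  [0.5→1.5]: (679.1+585.7)/2 × 1 = 632.4
  [1.5→2.5]: (585.7+385.0)/2 × 1 = 485.35
  [2.5→5.5]: (385.0+103.9)/2 × 3 = 733.35
  [5.5→6]: (103.9+83.5)/2 × 0.5 = 46.85
  [6→10]: (83.5+14.6)/2 × 4 = 196.2
  [10→16]: (14.6+1.1)/2 × 6 = 47.1
  Sum = 2311.025 ng/mL·h

AUC = 2311 ng/mL·h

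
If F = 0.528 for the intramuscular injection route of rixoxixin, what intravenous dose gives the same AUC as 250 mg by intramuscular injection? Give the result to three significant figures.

Systemic exposure from an extravascular dose = F × D_ev, so the equivalent IV dose is F × D_ev.
D_iv = F × D_ev = 0.528 × 250 = 132 mg

D_iv = 132 mg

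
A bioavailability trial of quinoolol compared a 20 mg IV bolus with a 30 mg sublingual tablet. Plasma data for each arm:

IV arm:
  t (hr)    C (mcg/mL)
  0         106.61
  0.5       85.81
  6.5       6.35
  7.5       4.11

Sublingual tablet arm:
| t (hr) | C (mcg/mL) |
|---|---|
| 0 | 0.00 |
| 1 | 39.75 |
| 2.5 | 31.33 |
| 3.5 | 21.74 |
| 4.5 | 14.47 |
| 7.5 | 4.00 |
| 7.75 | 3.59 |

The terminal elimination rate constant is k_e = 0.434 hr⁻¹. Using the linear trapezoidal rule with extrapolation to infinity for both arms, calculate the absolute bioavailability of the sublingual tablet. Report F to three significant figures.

Trapezoidal AUC_0→7.5 (IV):
  [0→0.5]: (106.61+85.81)/2 × 0.5 = 48.105
  [0.5→6.5]: (85.81+6.35)/2 × 6 = 276.48
  [6.5→7.5]: (6.35+4.11)/2 × 1 = 5.23
  Sum = 329.815 mcg/mL·hr
IV tail: 4.11/0.434 = 9.470; AUC_iv,0→∞ = 329.815 + 9.470 = 339.285 mcg/mL·hr
Trapezoidal AUC_0→7.75 (sublingual tablet):
  [0→1]: (0.00+39.75)/2 × 1 = 19.875
  [1→2.5]: (39.75+31.33)/2 × 1.5 = 53.31
  [2.5→3.5]: (31.33+21.74)/2 × 1 = 26.535
  [3.5→4.5]: (21.74+14.47)/2 × 1 = 18.105
  [4.5→7.5]: (14.47+4.00)/2 × 3 = 27.705
  [7.5→7.75]: (4.00+3.59)/2 × 0.25 = 0.94875
  Sum = 146.47875 mcg/mL·hr
sublingual tablet tail: 3.59/0.434 = 8.272; AUC_ev,0→∞ = 146.47875 + 8.272 = 154.75075 mcg/mL·hr
F = (AUC_ev/D_ev)/(AUC_iv/D_iv) = (154.75075/30)/(339.285/20) = 5.15836/16.96425 = 0.3041

F = 0.304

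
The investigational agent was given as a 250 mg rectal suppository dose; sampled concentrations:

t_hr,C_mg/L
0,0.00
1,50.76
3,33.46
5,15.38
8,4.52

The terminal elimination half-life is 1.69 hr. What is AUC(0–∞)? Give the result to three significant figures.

AUC = 199 mg/L·hr

Trapezoidal AUC_0→8:
  [0→1]: (0.00+50.76)/2 × 1 = 25.38
  [1→3]: (50.76+33.46)/2 × 2 = 84.22
  [3→5]: (33.46+15.38)/2 × 2 = 48.84
  [5→8]: (15.38+4.52)/2 × 3 = 29.85
  Sum = 188.29 mg/L·hr
k_e = ln2 / t½ = 0.693147 / 1.69 = 0.4101 hr^-1
Extrapolated tail: C_last / k_e = 4.52 / 0.4101 = 11.022
AUC_0→∞ = 188.29 + 11.022 = 199.312 mg/L·hr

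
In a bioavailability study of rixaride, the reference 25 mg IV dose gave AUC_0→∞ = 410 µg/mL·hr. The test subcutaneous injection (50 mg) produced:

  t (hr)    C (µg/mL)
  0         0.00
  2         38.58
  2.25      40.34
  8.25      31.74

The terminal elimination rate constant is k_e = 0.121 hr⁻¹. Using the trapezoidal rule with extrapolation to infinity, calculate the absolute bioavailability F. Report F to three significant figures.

Trapezoidal AUC_0→8.25 (subcutaneous injection):
  [0→2]: (0.00+38.58)/2 × 2 = 38.58
  [2→2.25]: (38.58+40.34)/2 × 0.25 = 9.865
  [2.25→8.25]: (40.34+31.74)/2 × 6 = 216.24
  Sum = 264.685 µg/mL·hr
Tail: C_last/k_e = 31.74/0.121 = 262.314
AUC_0→∞ (subcutaneous injection) = 264.685 + 262.314 = 526.999 µg/mL·hr
F = (AUC_ev/D_ev)/(AUC_iv/D_iv) = (526.999/50)/(410/25) = 10.53998/16.4 = 0.6427

F = 0.643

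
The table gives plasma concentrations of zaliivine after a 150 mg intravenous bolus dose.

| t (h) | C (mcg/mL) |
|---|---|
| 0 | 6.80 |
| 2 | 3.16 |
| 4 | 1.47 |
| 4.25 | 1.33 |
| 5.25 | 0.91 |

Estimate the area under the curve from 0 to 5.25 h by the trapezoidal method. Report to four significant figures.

Trapezoidal AUC_0→5.25:
  [0→2]: (6.80+3.16)/2 × 2 = 9.96
  [2→4]: (3.16+1.47)/2 × 2 = 4.63
  [4→4.25]: (1.47+1.33)/2 × 0.25 = 0.35
  [4.25→5.25]: (1.33+0.91)/2 × 1 = 1.12
  Sum = 16.06 mcg/mL·h

AUC = 16.06 mcg/mL·h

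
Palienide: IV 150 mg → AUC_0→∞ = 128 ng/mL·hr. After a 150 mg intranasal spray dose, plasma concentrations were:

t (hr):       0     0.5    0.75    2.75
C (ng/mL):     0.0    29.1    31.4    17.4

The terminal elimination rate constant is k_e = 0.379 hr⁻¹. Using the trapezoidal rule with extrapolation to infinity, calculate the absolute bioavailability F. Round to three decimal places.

F = 0.856

Trapezoidal AUC_0→2.75 (intranasal spray):
  [0→0.5]: (0.0+29.1)/2 × 0.5 = 7.275
  [0.5→0.75]: (29.1+31.4)/2 × 0.25 = 7.5625
  [0.75→2.75]: (31.4+17.4)/2 × 2 = 48.8
  Sum = 63.6375 ng/mL·hr
Tail: C_last/k_e = 17.4/0.379 = 45.910
AUC_0→∞ (intranasal spray) = 63.6375 + 45.910 = 109.5475 ng/mL·hr
F = (AUC_ev/D_ev)/(AUC_iv/D_iv) = (109.5475/150)/(128/150) = 0.730317/0.853333 = 0.8558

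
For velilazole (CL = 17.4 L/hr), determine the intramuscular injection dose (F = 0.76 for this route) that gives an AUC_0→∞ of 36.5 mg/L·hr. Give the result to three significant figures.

Dose = CL × AUC_0→∞ / F
     = 17.4 × 36.5 / 0.76 = 835.658 mg

Dose = 836 mg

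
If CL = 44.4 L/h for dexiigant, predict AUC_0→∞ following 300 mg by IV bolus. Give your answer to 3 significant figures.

AUC_0→∞ = Dose_iv / CL
        = 300 / 44.4 = 6.75676 mg/L·h

AUC = 6.76 mg/L·h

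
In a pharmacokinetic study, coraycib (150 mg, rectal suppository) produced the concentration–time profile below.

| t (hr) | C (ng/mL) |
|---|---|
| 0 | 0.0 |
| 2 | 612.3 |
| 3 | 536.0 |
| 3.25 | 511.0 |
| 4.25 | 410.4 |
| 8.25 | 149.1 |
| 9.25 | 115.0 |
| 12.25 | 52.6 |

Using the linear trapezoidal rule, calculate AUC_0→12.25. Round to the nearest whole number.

AUC = 3280 ng/mL·hr

Trapezoidal AUC_0→12.25:
  [0→2]: (0.0+612.3)/2 × 2 = 612.3
  [2→3]: (612.3+536.0)/2 × 1 = 574.15
  [3→3.25]: (536.0+511.0)/2 × 0.25 = 130.875
  [3.25→4.25]: (511.0+410.4)/2 × 1 = 460.7
  [4.25→8.25]: (410.4+149.1)/2 × 4 = 1119.0
  [8.25→9.25]: (149.1+115.0)/2 × 1 = 132.05
  [9.25→12.25]: (115.0+52.6)/2 × 3 = 251.4
  Sum = 3280.475 ng/mL·hr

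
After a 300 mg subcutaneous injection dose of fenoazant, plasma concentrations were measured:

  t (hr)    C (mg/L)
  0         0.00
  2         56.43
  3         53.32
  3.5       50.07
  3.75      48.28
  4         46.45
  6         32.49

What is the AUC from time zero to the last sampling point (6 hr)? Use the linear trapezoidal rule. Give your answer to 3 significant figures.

Trapezoidal AUC_0→6:
  [0→2]: (0.00+56.43)/2 × 2 = 56.43
  [2→3]: (56.43+53.32)/2 × 1 = 54.875
  [3→3.5]: (53.32+50.07)/2 × 0.5 = 25.8475
  [3.5→3.75]: (50.07+48.28)/2 × 0.25 = 12.29375
  [3.75→4]: (48.28+46.45)/2 × 0.25 = 11.84125
  [4→6]: (46.45+32.49)/2 × 2 = 78.94
  Sum = 240.2275 mg/L·hr

AUC = 240 mg/L·hr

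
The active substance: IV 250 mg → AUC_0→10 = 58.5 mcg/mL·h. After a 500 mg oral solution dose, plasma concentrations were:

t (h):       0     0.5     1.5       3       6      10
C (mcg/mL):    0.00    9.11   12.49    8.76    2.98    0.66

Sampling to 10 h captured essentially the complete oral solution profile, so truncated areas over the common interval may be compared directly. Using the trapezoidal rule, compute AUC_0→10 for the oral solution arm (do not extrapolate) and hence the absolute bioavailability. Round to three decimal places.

Trapezoidal AUC_0→10 (oral solution):
  [0→0.5]: (0.00+9.11)/2 × 0.5 = 2.2775
  [0.5→1.5]: (9.11+12.49)/2 × 1 = 10.8
  [1.5→3]: (12.49+8.76)/2 × 1.5 = 15.9375
  [3→6]: (8.76+2.98)/2 × 3 = 17.61
  [6→10]: (2.98+0.66)/2 × 4 = 7.28
  Sum = 53.905 mcg/mL·h
F = (AUC_ev/D_ev)/(AUC_iv/D_iv) = (53.905/500)/(58.5/250) = 0.10781/0.234 = 0.4607

F = 0.461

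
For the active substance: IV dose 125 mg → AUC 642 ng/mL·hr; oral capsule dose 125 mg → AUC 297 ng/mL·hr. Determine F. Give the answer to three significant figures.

F = 0.463

F = (AUC_ev / D_ev) / (AUC_iv / D_iv)
  = (297/125) / (642/125)
  = 2.376 / 5.136 = 0.4626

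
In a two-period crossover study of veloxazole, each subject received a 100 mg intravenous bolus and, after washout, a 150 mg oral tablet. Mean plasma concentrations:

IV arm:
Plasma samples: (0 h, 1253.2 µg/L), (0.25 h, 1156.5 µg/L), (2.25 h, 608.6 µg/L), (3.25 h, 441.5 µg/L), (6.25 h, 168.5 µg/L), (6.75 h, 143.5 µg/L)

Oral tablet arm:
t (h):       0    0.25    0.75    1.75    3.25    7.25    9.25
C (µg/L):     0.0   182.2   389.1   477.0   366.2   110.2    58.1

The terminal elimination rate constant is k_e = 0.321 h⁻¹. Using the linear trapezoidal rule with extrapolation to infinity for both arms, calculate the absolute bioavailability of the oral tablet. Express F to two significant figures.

F = 0.42

Trapezoidal AUC_0→6.75 (IV):
  [0→0.25]: (1253.2+1156.5)/2 × 0.25 = 301.2125
  [0.25→2.25]: (1156.5+608.6)/2 × 2 = 1765.1
  [2.25→3.25]: (608.6+441.5)/2 × 1 = 525.05
  [3.25→6.25]: (441.5+168.5)/2 × 3 = 915.0
  [6.25→6.75]: (168.5+143.5)/2 × 0.5 = 78.0
  Sum = 3584.3625 µg/L·h
IV tail: 143.5/0.321 = 447.040; AUC_iv,0→∞ = 3584.3625 + 447.040 = 4031.4025 µg/L·h
Trapezoidal AUC_0→9.25 (oral tablet):
  [0→0.25]: (0.0+182.2)/2 × 0.25 = 22.775
  [0.25→0.75]: (182.2+389.1)/2 × 0.5 = 142.825
  [0.75→1.75]: (389.1+477.0)/2 × 1 = 433.05
  [1.75→3.25]: (477.0+366.2)/2 × 1.5 = 632.4
  [3.25→7.25]: (366.2+110.2)/2 × 4 = 952.8
  [7.25→9.25]: (110.2+58.1)/2 × 2 = 168.3
  Sum = 2352.15 µg/L·h
oral tablet tail: 58.1/0.321 = 180.997; AUC_ev,0→∞ = 2352.15 + 180.997 = 2533.147 µg/L·h
F = (AUC_ev/D_ev)/(AUC_iv/D_iv) = (2533.147/150)/(4031.4025/100) = 16.8876/40.314025 = 0.4189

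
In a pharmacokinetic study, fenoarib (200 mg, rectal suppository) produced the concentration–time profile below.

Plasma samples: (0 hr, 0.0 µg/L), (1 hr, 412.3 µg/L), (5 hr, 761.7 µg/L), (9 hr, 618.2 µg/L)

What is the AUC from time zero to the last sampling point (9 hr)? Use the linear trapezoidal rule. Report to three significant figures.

Trapezoidal AUC_0→9:
  [0→1]: (0.0+412.3)/2 × 1 = 206.15
  [1→5]: (412.3+761.7)/2 × 4 = 2348.0
  [5→9]: (761.7+618.2)/2 × 4 = 2759.8
  Sum = 5313.95 µg/L·hr

AUC = 5310 µg/L·hr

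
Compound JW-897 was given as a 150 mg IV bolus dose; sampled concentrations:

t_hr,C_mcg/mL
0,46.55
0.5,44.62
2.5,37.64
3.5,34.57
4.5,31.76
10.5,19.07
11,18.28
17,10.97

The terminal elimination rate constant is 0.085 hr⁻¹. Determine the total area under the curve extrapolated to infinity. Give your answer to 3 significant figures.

Trapezoidal AUC_0→17:
  [0→0.5]: (46.55+44.62)/2 × 0.5 = 22.7925
  [0.5→2.5]: (44.62+37.64)/2 × 2 = 82.26
  [2.5→3.5]: (37.64+34.57)/2 × 1 = 36.105
  [3.5→4.5]: (34.57+31.76)/2 × 1 = 33.165
  [4.5→10.5]: (31.76+19.07)/2 × 6 = 152.49
  [10.5→11]: (19.07+18.28)/2 × 0.5 = 9.3375
  [11→17]: (18.28+10.97)/2 × 6 = 87.75
  Sum = 423.9 mcg/mL·hr
Extrapolated tail: C_last / k_e = 10.97 / 0.085 = 129.059
AUC_0→∞ = 423.9 + 129.059 = 552.959 mcg/mL·hr

AUC = 553 mcg/mL·hr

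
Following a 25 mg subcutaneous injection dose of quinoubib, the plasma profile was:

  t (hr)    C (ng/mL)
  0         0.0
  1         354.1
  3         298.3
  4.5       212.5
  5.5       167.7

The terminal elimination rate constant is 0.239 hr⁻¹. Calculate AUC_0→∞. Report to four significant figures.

AUC = 2104 ng/mL·hr

Trapezoidal AUC_0→5.5:
  [0→1]: (0.0+354.1)/2 × 1 = 177.05
  [1→3]: (354.1+298.3)/2 × 2 = 652.4
  [3→4.5]: (298.3+212.5)/2 × 1.5 = 383.1
  [4.5→5.5]: (212.5+167.7)/2 × 1 = 190.1
  Sum = 1402.65 ng/mL·hr
Extrapolated tail: C_last / k_e = 167.7 / 0.239 = 701.674
AUC_0→∞ = 1402.65 + 701.674 = 2104.324 ng/mL·hr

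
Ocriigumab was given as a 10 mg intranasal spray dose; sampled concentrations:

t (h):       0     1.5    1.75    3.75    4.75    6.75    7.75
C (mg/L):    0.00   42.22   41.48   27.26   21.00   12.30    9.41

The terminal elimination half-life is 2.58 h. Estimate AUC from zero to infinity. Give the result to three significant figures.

AUC = 214 mg/L·h

Trapezoidal AUC_0→7.75:
  [0→1.5]: (0.00+42.22)/2 × 1.5 = 31.665
  [1.5→1.75]: (42.22+41.48)/2 × 0.25 = 10.4625
  [1.75→3.75]: (41.48+27.26)/2 × 2 = 68.74
  [3.75→4.75]: (27.26+21.00)/2 × 1 = 24.13
  [4.75→6.75]: (21.00+12.30)/2 × 2 = 33.3
  [6.75→7.75]: (12.30+9.41)/2 × 1 = 10.855
  Sum = 179.1525 mg/L·h
k_e = ln2 / t½ = 0.693147 / 2.58 = 0.2687 h^-1
Extrapolated tail: C_last / k_e = 9.41 / 0.2687 = 35.020
AUC_0→∞ = 179.1525 + 35.020 = 214.1725 mg/L·h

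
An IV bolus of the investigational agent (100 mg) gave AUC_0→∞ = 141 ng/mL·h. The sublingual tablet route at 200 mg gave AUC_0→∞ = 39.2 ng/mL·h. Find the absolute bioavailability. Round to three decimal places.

F = (AUC_ev / D_ev) / (AUC_iv / D_iv)
  = (39.2/200) / (141/100)
  = 0.196 / 1.41 = 0.1390

F = 0.139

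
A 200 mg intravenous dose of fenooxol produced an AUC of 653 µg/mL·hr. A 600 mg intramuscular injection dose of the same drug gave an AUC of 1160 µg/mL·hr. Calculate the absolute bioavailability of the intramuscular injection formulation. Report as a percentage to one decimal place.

F = 59.2%

F = (AUC_ev / D_ev) / (AUC_iv / D_iv)
  = (1160/600) / (653/200)
  = 1.93333 / 3.265 = 0.5921
  = 59.21%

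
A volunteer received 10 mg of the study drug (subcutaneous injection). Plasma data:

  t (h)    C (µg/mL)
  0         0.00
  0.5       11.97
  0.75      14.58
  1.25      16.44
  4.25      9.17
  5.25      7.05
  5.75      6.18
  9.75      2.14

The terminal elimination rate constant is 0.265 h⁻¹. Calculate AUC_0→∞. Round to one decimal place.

Trapezoidal AUC_0→9.75:
  [0→0.5]: (0.00+11.97)/2 × 0.5 = 2.9925
  [0.5→0.75]: (11.97+14.58)/2 × 0.25 = 3.31875
  [0.75→1.25]: (14.58+16.44)/2 × 0.5 = 7.755
  [1.25→4.25]: (16.44+9.17)/2 × 3 = 38.415
  [4.25→5.25]: (9.17+7.05)/2 × 1 = 8.11
  [5.25→5.75]: (7.05+6.18)/2 × 0.5 = 3.3075
  [5.75→9.75]: (6.18+2.14)/2 × 4 = 16.64
  Sum = 80.53875 µg/mL·h
Extrapolated tail: C_last / k_e = 2.14 / 0.265 = 8.075
AUC_0→∞ = 80.53875 + 8.075 = 88.61375 µg/mL·h

AUC = 88.6 µg/mL·h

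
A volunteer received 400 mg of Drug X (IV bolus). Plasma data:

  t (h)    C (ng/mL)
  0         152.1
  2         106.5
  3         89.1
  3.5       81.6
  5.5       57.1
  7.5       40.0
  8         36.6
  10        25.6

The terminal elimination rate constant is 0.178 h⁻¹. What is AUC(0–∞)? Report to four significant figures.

Trapezoidal AUC_0→10:
  [0→2]: (152.1+106.5)/2 × 2 = 258.6
  [2→3]: (106.5+89.1)/2 × 1 = 97.8
  [3→3.5]: (89.1+81.6)/2 × 0.5 = 42.675
  [3.5→5.5]: (81.6+57.1)/2 × 2 = 138.7
  [5.5→7.5]: (57.1+40.0)/2 × 2 = 97.1
  [7.5→8]: (40.0+36.6)/2 × 0.5 = 19.15
  [8→10]: (36.6+25.6)/2 × 2 = 62.2
  Sum = 716.225 ng/mL·h
Extrapolated tail: C_last / k_e = 25.6 / 0.178 = 143.820
AUC_0→∞ = 716.225 + 143.820 = 860.045 ng/mL·h

AUC = 860.0 ng/mL·h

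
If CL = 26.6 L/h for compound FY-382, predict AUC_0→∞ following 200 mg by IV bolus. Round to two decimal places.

AUC_0→∞ = Dose_iv / CL
        = 200 / 26.6 = 7.5188 mg/L·h

AUC = 7.52 mg/L·h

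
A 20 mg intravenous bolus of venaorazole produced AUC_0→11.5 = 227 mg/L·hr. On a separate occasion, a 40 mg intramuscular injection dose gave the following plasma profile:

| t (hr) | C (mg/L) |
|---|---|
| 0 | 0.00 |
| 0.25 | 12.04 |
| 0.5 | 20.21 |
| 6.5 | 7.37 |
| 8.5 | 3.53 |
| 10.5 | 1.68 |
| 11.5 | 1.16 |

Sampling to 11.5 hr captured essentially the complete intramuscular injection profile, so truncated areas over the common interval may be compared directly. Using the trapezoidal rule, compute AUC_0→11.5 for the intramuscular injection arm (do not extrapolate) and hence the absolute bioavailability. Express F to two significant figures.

Trapezoidal AUC_0→11.5 (intramuscular injection):
  [0→0.25]: (0.00+12.04)/2 × 0.25 = 1.505
  [0.25→0.5]: (12.04+20.21)/2 × 0.25 = 4.03125
  [0.5→6.5]: (20.21+7.37)/2 × 6 = 82.74
  [6.5→8.5]: (7.37+3.53)/2 × 2 = 10.9
  [8.5→10.5]: (3.53+1.68)/2 × 2 = 5.21
  [10.5→11.5]: (1.68+1.16)/2 × 1 = 1.42
  Sum = 105.80625 mg/L·hr
F = (AUC_ev/D_ev)/(AUC_iv/D_iv) = (105.80625/40)/(227/20) = 2.64516/11.35 = 0.2331

F = 0.23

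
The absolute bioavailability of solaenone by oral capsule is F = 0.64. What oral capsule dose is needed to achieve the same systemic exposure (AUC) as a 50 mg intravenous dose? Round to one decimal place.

D_oral = 78.1 mg

For equal systemic exposure: F × D_ev = D_iv
D_ev = D_iv / F = 50 / 0.64 = 78.125 mg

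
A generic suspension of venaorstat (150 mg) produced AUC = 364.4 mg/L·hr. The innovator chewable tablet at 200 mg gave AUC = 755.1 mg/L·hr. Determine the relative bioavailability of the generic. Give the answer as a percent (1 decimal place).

F_rel = 64.3%

F_rel = (AUC_test/D_test) / (AUC_ref/D_ref)
      = (364.4/150) / (755.1/200)
      = 2.42933 / 3.7755 = 0.6434 = 64.34%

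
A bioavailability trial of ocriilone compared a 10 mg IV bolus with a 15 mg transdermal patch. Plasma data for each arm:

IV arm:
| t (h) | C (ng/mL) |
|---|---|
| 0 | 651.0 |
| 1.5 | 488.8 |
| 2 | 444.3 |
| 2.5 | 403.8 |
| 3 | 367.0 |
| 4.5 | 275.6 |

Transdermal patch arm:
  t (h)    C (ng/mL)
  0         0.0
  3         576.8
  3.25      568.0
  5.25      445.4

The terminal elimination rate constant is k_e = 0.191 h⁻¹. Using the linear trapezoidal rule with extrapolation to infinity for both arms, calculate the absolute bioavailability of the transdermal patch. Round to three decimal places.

F = 0.849

Trapezoidal AUC_0→4.5 (IV):
  [0→1.5]: (651.0+488.8)/2 × 1.5 = 854.85
  [1.5→2]: (488.8+444.3)/2 × 0.5 = 233.275
  [2→2.5]: (444.3+403.8)/2 × 0.5 = 212.025
  [2.5→3]: (403.8+367.0)/2 × 0.5 = 192.7
  [3→4.5]: (367.0+275.6)/2 × 1.5 = 481.95
  Sum = 1974.8 ng/mL·h
IV tail: 275.6/0.191 = 1442.932; AUC_iv,0→∞ = 1974.8 + 1442.932 = 3417.732 ng/mL·h
Trapezoidal AUC_0→5.25 (transdermal patch):
  [0→3]: (0.0+576.8)/2 × 3 = 865.2
  [3→3.25]: (576.8+568.0)/2 × 0.25 = 143.1
  [3.25→5.25]: (568.0+445.4)/2 × 2 = 1013.4
  Sum = 2021.7 ng/mL·h
transdermal patch tail: 445.4/0.191 = 2331.937; AUC_ev,0→∞ = 2021.7 + 2331.937 = 4353.637 ng/mL·h
F = (AUC_ev/D_ev)/(AUC_iv/D_iv) = (4353.637/15)/(3417.732/10) = 290.242/341.7732 = 0.8492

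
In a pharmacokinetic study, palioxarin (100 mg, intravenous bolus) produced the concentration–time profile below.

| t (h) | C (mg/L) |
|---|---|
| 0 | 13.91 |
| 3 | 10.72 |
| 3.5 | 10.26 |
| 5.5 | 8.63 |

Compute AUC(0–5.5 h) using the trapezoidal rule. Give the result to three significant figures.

Trapezoidal AUC_0→5.5:
  [0→3]: (13.91+10.72)/2 × 3 = 36.945
  [3→3.5]: (10.72+10.26)/2 × 0.5 = 5.245
  [3.5→5.5]: (10.26+8.63)/2 × 2 = 18.89
  Sum = 61.08 mg/L·h

AUC = 61.1 mg/L·h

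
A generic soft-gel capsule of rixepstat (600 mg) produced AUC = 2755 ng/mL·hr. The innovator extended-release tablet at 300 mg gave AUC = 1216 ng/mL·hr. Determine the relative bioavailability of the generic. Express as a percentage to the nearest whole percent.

F_rel = 113%

F_rel = (AUC_test/D_test) / (AUC_ref/D_ref)
      = (2755/600) / (1216/300)
      = 4.59167 / 4.05333 = 1.1328 = 113.28%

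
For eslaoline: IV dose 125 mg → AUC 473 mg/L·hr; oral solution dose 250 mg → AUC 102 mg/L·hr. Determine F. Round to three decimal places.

F = 0.108

F = (AUC_ev / D_ev) / (AUC_iv / D_iv)
  = (102/250) / (473/125)
  = 0.408 / 3.784 = 0.1078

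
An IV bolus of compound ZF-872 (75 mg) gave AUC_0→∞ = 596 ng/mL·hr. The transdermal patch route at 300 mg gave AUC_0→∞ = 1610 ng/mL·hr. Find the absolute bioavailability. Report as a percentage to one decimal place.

F = (AUC_ev / D_ev) / (AUC_iv / D_iv)
  = (1610/300) / (596/75)
  = 5.36667 / 7.94667 = 0.6753
  = 67.53%

F = 67.5%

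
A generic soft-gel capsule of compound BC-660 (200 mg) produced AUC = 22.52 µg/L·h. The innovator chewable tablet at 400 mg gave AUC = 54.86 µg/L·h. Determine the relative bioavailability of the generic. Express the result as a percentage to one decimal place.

F_rel = (AUC_test/D_test) / (AUC_ref/D_ref)
      = (22.52/200) / (54.86/400)
      = 0.1126 / 0.13715 = 0.8210 = 82.10%

F_rel = 82.1%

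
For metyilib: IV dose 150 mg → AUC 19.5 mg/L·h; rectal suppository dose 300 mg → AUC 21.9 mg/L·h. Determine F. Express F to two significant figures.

F = 0.56

F = (AUC_ev / D_ev) / (AUC_iv / D_iv)
  = (21.9/300) / (19.5/150)
  = 0.073 / 0.13 = 0.5615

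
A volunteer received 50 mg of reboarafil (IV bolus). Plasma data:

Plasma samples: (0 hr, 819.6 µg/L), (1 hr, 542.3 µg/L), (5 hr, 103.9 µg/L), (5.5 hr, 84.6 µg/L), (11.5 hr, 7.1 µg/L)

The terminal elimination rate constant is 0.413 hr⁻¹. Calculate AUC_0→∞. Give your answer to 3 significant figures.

Trapezoidal AUC_0→11.5:
  [0→1]: (819.6+542.3)/2 × 1 = 680.95
  [1→5]: (542.3+103.9)/2 × 4 = 1292.4
  [5→5.5]: (103.9+84.6)/2 × 0.5 = 47.125
  [5.5→11.5]: (84.6+7.1)/2 × 6 = 275.1
  Sum = 2295.575 µg/L·hr
Extrapolated tail: C_last / k_e = 7.1 / 0.413 = 17.191
AUC_0→∞ = 2295.575 + 17.191 = 2312.766 µg/L·hr

AUC = 2310 µg/L·hr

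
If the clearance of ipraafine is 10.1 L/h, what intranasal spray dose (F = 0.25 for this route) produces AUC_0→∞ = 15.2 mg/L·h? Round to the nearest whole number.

Dose = CL × AUC_0→∞ / F
     = 10.1 × 15.2 / 0.25 = 614.08 mg

Dose = 614 mg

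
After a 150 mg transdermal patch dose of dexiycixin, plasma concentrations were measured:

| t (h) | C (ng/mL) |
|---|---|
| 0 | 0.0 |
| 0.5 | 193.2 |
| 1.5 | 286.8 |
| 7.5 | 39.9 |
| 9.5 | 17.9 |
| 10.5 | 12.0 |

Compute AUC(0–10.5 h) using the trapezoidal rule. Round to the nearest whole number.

Trapezoidal AUC_0→10.5:
  [0→0.5]: (0.0+193.2)/2 × 0.5 = 48.3
  [0.5→1.5]: (193.2+286.8)/2 × 1 = 240.0
  [1.5→7.5]: (286.8+39.9)/2 × 6 = 980.1
  [7.5→9.5]: (39.9+17.9)/2 × 2 = 57.8
  [9.5→10.5]: (17.9+12.0)/2 × 1 = 14.95
  Sum = 1341.15 ng/mL·h

AUC = 1341 ng/mL·h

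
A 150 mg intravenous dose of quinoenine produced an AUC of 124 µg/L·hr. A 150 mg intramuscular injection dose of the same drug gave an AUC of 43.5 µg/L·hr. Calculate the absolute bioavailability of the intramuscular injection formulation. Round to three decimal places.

F = 0.351

F = (AUC_ev / D_ev) / (AUC_iv / D_iv)
  = (43.5/150) / (124/150)
  = 0.29 / 0.826667 = 0.3508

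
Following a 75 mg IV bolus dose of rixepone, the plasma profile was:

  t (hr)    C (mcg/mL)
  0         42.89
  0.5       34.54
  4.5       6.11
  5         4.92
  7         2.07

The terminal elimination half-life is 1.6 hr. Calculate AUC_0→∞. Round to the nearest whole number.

AUC = 115 mcg/mL·hr

Trapezoidal AUC_0→7:
  [0→0.5]: (42.89+34.54)/2 × 0.5 = 19.3575
  [0.5→4.5]: (34.54+6.11)/2 × 4 = 81.3
  [4.5→5]: (6.11+4.92)/2 × 0.5 = 2.7575
  [5→7]: (4.92+2.07)/2 × 2 = 6.99
  Sum = 110.405 mcg/mL·hr
k_e = ln2 / t½ = 0.693147 / 1.6 = 0.4332 hr^-1
Extrapolated tail: C_last / k_e = 2.07 / 0.4332 = 4.778
AUC_0→∞ = 110.405 + 4.778 = 115.183 mcg/mL·hr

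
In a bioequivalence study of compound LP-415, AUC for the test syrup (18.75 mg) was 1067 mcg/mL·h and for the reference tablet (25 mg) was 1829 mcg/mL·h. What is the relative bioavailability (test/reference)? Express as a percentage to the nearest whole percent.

F_rel = (AUC_test/D_test) / (AUC_ref/D_ref)
      = (1067/18.75) / (1829/25)
      = 56.9067 / 73.16 = 0.7778 = 77.78%

F_rel = 78%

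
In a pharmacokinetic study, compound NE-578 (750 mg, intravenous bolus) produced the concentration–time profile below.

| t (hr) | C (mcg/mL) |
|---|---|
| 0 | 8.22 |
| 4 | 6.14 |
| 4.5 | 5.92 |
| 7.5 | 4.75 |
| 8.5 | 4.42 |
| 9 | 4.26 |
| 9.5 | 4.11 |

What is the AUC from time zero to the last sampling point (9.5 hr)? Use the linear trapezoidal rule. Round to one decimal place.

Trapezoidal AUC_0→9.5:
  [0→4]: (8.22+6.14)/2 × 4 = 28.72
  [4→4.5]: (6.14+5.92)/2 × 0.5 = 3.015
  [4.5→7.5]: (5.92+4.75)/2 × 3 = 16.005
  [7.5→8.5]: (4.75+4.42)/2 × 1 = 4.585
  [8.5→9]: (4.42+4.26)/2 × 0.5 = 2.17
  [9→9.5]: (4.26+4.11)/2 × 0.5 = 2.0925
  Sum = 56.5875 mcg/mL·hr

AUC = 56.6 mcg/mL·hr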